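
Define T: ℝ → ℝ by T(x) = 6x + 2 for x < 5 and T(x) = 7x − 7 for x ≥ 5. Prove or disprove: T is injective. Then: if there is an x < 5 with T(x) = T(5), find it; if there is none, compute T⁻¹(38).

13/3

Both pieces are strictly increasing (slopes 6 and 7), so each is injective on its own interval.
The left piece maps (−∞, 5) onto (−∞, 32); the right piece maps [5, ∞) onto [28, ∞).
These images overlap. In particular T(5) = 28 (right piece), and solving 6x + 2 = 28 on the left piece gives x = 13/3 < 5.
So T(13/3) = T(5) with 13/3 ≠ 5, and T is not injective. This x = 13/3 is the requested value below 5.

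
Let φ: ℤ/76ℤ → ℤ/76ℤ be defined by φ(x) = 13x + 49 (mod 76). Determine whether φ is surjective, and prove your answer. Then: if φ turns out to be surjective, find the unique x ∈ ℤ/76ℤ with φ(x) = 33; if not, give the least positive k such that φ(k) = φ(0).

28

Since gcd(13, 76) = 1, 13 is invertible modulo 76. Euclid's algorithm: 76 = 5·13 + 11, 13 = 1·11 + 2, 11 = 5·2 + 1; back-substituting gives 1 = 41·13 − 7·76, so 13⁻¹ ≡ 41 (mod 76).
For any y ∈ ℤ/76ℤ, x = 41(y − 49) mod 76 satisfies φ(x) = 13·41(y − 49) + 49 ≡ y (since 13·41 ≡ 1 mod 76). So every y has a preimage.
So φ is surjective.
Since φ is surjective, we find φ⁻¹(33): we need 13x ≡ 33 − 49 ≡ 60 (mod 76). Using 13⁻¹ = 41: x ≡ 41·60 = 2460 = 32·76 + 28, so x = 28.
Check: φ(28) = 13·28 + 49 = 413 = 5·76 + 33 ≡ 33 (mod 76).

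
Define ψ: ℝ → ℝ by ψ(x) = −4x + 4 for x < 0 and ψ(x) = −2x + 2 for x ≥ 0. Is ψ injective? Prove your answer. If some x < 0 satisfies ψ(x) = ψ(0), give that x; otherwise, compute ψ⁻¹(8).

-1

Both pieces are strictly decreasing (slopes −4 and −2), so each is injective on its own interval.
The left piece maps (−∞, 0) onto (4, ∞); the right piece maps [0, ∞) onto (−∞, 2].
These images are disjoint, so no value is attained by both pieces. Therefore ψ is injective.
Because the two images are disjoint, no x < 0 has ψ(x) = ψ(0), so we compute ψ⁻¹(8): 8 lies in (4, ∞), so solve −4x + 4 = 8: x = (8 − 4)/(−4) = −1.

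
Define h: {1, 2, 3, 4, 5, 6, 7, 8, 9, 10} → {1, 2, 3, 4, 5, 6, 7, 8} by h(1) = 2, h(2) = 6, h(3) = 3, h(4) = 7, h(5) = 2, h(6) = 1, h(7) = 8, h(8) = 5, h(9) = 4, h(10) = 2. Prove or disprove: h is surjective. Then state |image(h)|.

Every element of the codomain has a preimage: 1 = h(6), 2 = h(1), 3 = h(3), 4 = h(9), 5 = h(8), 6 = h(2), 7 = h(4), 8 = h(7).
Hence h is surjective.
The image of h is {1, 2, 3, 4, 5, 6, 7, 8}, which has 8 elements.

8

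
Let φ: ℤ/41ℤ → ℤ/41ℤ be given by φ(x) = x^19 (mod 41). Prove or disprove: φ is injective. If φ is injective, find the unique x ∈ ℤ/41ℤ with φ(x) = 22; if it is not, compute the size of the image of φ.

13

Since 41 is prime, the nonzero elements of ℤ/41ℤ form a cyclic group of order 40.
As gcd(19, 40) = 1, raising to the 19th power is a bijection on this group: if a^19 ≡ b^19 then (ab^{−1})^19 = 1, and the only element of order dividing gcd(19, 40) = 1 is 1, so a = b.
With φ(0) = 0 this makes φ injective on all of ℤ/41ℤ, hence bijective (finite equal-size domain and codomain). In particular φ is injective.
Since φ is injective, we find the preimage of 22. The inverse of x ↦ x^19 on (ℤ/41ℤ)^× is x ↦ x^19, because 19·19 = 361 = 9·40 + 1 ≡ 1 (mod 40) and x^{40} = 1 for x ≠ 0 (Fermat). So φ⁻¹(22) = 22^19 mod 41.
Repeated squaring mod 41: 22^1 ≡ 22, 22^2 ≡ 22² = 484 ≡ 33, 22^4 ≡ 33² = 1089 ≡ 23, 22^8 ≡ 23² = 529 ≡ 37, 22^16 ≡ 37² = 1369 ≡ 16. Since 19 = 16 + 2 + 1, 22^19 ≡ 16·33·22: 16·33 = 528 ≡ 36, then 36·22 = 792 ≡ 13. So 22^19 ≡ 13 (mod 41).
Hence φ⁻¹(22) = 13.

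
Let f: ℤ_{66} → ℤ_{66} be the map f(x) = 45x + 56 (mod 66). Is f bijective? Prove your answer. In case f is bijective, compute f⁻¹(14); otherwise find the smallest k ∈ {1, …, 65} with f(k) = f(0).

22

We have gcd(45, 66) = 3 > 1. Taking x_1 = 0 and x_2 = 22: f(0) = 56 and f(22) = 45·22 + 56 = 1046 ≡ 56 (mod 66).
So f(0) = f(22) while 0 ≠ 22, thus f is not injective, hence not bijective.
Since f is not bijective, we find the least positive k with f(k) = f(0): this means 45k ≡ 0 (mod 66), i.e. 66 ∣ 45k. Since gcd(45, 66) = 3, dividing through by 3 this holds exactly when 22 ∣ 15k, and as gcd(15, 22) = 1, exactly when 22 ∣ k.
The smallest positive such k is 22.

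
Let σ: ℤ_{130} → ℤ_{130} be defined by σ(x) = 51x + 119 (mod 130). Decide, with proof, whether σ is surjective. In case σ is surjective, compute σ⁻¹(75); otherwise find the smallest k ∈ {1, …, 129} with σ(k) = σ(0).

Since gcd(51, 130) = 1, 51 is invertible modulo 130. Euclid's algorithm: 130 = 2·51 + 28, 51 = 1·28 + 23, 28 = 1·23 + 5, 23 = 4·5 + 3, 5 = 1·3 + 2, 3 = 1·2 + 1; back-substituting gives 1 = 51·51 − 20·130, so 51⁻¹ ≡ 51 (mod 130).
Then y ↦ 51(y − 119) is a two-sided inverse to σ, so every y ∈ ℤ_{130} has a preimage.
So σ is surjective.
Since σ is surjective, we find σ⁻¹(75): we need 51x ≡ 75 − 119 ≡ 86 (mod 130). Using 51⁻¹ = 51: x ≡ 51·86 = 4386 = 33·130 + 96, so x = 96.
Check: σ(96) = 51·96 + 119 = 5015 = 38·130 + 75 ≡ 75 (mod 130).

96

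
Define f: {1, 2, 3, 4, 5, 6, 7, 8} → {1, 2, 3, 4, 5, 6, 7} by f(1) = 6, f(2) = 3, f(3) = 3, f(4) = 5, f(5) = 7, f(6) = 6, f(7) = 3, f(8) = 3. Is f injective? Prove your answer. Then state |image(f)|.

f(2) = 3 = f(3) with 2 ≠ 3, so f is not injective.
The image of f is {3, 5, 6, 7}, which has 4 elements.

4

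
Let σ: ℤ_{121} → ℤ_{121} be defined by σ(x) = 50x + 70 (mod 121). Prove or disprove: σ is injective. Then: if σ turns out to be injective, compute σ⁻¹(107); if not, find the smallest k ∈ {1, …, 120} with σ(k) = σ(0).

By definition, σ is injective if σ(a) = σ(b) implies a = b.
If σ(a) = σ(b), then 50a ≡ 50b (mod 121). Because gcd(50, 121) = 1, we may cancel 50 to get a ≡ b (mod 121).
So σ is injective.
We now compute 50⁻¹ mod 121 explicitly. Euclid's algorithm: 121 = 2·50 + 21, 50 = 2·21 + 8, 21 = 2·8 + 5, 8 = 1·5 + 3, 5 = 1·3 + 2, 3 = 1·2 + 1; back-substituting gives 1 = 46·50 − 19·121, so 50⁻¹ ≡ 46 (mod 121).
Since σ is injective, we find σ⁻¹(107): we need 50x ≡ 107 − 70 ≡ 37 (mod 121). Using 50⁻¹ = 46: x ≡ 46·37 = 1702 = 14·121 + 8, so x = 8.
Check: σ(8) = 50·8 + 70 = 470 = 3·121 + 107 ≡ 107 (mod 121).

8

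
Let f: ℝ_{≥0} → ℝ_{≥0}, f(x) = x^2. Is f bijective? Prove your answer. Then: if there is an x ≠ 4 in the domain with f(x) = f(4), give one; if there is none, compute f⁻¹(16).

4

On ℝ_{≥0}, x ↦ x^2 is strictly increasing (injective) and for any y ∈ ℝ_{≥0} the 2nd root y^{1/2} lies in ℝ_{≥0} (surjective). So f is bijective.
Since x ↦ x^2 is strictly increasing on ℝ_{≥0}, it is injective there, so no x ≠ 4 in the domain has f(x) = f(4). We therefore compute f⁻¹(16) = 16^{1/2} = 4 (indeed 4^2 = 16).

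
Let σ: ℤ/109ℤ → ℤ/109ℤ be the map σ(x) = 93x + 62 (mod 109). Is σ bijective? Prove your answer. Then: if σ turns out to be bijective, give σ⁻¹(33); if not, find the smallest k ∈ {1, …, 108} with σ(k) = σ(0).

Recall: σ is injective if σ(x_1) = σ(x_2) implies x_1 = x_2.
Suppose σ(x_1) = σ(x_2) in ℤ/109ℤ. Then 93x_1 + 62 ≡ 93x_2 + 62 (mod 109), so 93(x_1 − x_2) ≡ 0 (mod 109).
Since gcd(93, 109) = 1, 93 is invertible modulo 109, so x_1 − x_2 ≡ 0 (mod 109), i.e. x_1 = x_2.
We now compute 93⁻¹ mod 109 explicitly. Euclid's algorithm: 109 = 1·93 + 16, 93 = 5·16 + 13, 16 = 1·13 + 3, 13 = 4·3 + 1; back-substituting gives 1 = 34·93 − 29·109, so 93⁻¹ ≡ 34 (mod 109).
Then y ↦ 34(y − 62) is a two-sided inverse to σ, so every y ∈ ℤ/109ℤ has a preimage.
Therefore σ is bijective.
Since σ is bijective, we find σ⁻¹(33): we need 93x ≡ 33 − 62 ≡ 80 (mod 109). Using 93⁻¹ = 34: x ≡ 34·80 = 2720 = 24·109 + 104, so x = 104.
Check: σ(104) = 93·104 + 62 = 9734 = 89·109 + 33 ≡ 33 (mod 109).

104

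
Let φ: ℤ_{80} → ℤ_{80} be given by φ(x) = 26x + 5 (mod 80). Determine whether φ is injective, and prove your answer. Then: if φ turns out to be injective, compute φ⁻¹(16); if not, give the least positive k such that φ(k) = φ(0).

Recall: φ is injective when φ(u) = φ(v) forces u = v.
We have gcd(26, 80) = 2 > 1. Taking u = 0 and v = 40: φ(0) = 5 and φ(40) = 26·40 + 5 = 1045 ≡ 5 (mod 80).
So φ(0) = φ(40) while 0 ≠ 40, thus φ is not injective.
Since φ is not injective, we find the least positive k with φ(k) = φ(0): this means 26k ≡ 0 (mod 80), i.e. 80 ∣ 26k. Since gcd(26, 80) = 2, dividing through by 2 this holds exactly when 40 ∣ 13k, and as gcd(13, 40) = 1, exactly when 40 ∣ k.
The smallest positive such k is 40.

40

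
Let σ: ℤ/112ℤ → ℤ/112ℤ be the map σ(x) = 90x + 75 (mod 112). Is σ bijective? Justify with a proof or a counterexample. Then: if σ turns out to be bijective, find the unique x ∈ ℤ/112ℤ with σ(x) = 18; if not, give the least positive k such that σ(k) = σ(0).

56

We have gcd(90, 112) = 2 > 1. Taking u = 0 and v = 56: σ(0) = 75 and σ(56) = 90·56 + 75 = 5115 ≡ 75 (mod 112).
So σ(0) = σ(56) while 0 ≠ 56, so σ is not injective, hence not bijective.
Since σ is not bijective, we find the least positive k with σ(k) = σ(0): this means 90k ≡ 0 (mod 112), i.e. 112 ∣ 90k. Since gcd(90, 112) = 2, dividing through by 2 this holds exactly when 56 ∣ 45k, and as gcd(45, 56) = 1, exactly when 56 ∣ k.
The smallest positive such k is 56.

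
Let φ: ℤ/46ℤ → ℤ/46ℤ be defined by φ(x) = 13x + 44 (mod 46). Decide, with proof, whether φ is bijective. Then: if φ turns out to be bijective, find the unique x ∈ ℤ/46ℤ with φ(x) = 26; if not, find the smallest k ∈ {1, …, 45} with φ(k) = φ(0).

Recall: φ is injective if φ(x_1) = φ(x_2) implies x_1 = x_2.
Suppose φ(x_1) = φ(x_2) in ℤ/46ℤ. Then 13x_1 + 44 ≡ 13x_2 + 44 (mod 46), so 13(x_1 − x_2) ≡ 0 (mod 46).
Since gcd(13, 46) = 1, 13 is invertible modulo 46, so x_1 − x_2 ≡ 0 (mod 46), i.e. x_1 = x_2.
We now compute 13⁻¹ mod 46 explicitly. Euclid's algorithm: 46 = 3·13 + 7, 13 = 1·7 + 6, 7 = 1·6 + 1; back-substituting gives 1 = 39·13 − 11·46, so 13⁻¹ ≡ 39 (mod 46).
Then y ↦ 39(y − 44) is a two-sided inverse to φ, so every y ∈ ℤ/46ℤ has a preimage.
Therefore φ is bijective.
Since φ is bijective, we compute φ⁻¹(26): solve 13x + 44 ≡ 26 (mod 46), i.e. 13x ≡ 28 (mod 46).
Multiplying by 13⁻¹ = 39 gives x ≡ 39·28 = 1092 = 23·46 + 34 ≡ 34 (mod 46).
Check: φ(34) = 13·34 + 44 = 486 = 10·46 + 26 ≡ 26 (mod 46).

34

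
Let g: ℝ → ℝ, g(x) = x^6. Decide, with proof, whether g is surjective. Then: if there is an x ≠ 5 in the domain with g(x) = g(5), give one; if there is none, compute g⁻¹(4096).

-5

Since 6 is even, x^6 ≥ 0 for all x ∈ ℝ, so −1 ∈ ℝ has no preimage. Therefore g is not surjective.
For the follow-up, such an x exists: taking x = −5 ∈ ℝ gives g(−5) = 15625 = g(5) with −5 ≠ 5.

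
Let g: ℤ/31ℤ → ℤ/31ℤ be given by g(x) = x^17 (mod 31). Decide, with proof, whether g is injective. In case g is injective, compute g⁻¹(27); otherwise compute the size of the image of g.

29

Since 31 is prime, the nonzero elements of ℤ/31ℤ form a cyclic group of order 30.
As gcd(17, 30) = 1, raising to the 17th power is a bijection on this group: if x_1^17 ≡ x_2^17 then (x_1x_2^{−1})^17 = 1, and the only element of order dividing gcd(17, 30) = 1 is 1, so x_1 = x_2.
With g(0) = 0 this makes g injective on all of ℤ/31ℤ, hence bijective (finite equal-size domain and codomain). In particular g is injective.
Since g is injective, we find the preimage of 27. The inverse of x ↦ x^17 on (ℤ/31ℤ)^× is x ↦ x^23, because 17·23 = 391 = 13·30 + 1 ≡ 1 (mod 30) and x^{30} = 1 for x ≠ 0 (Fermat). So g⁻¹(27) = 27^23 mod 31.
Repeated squaring mod 31: 27^1 ≡ 27, 27^2 ≡ 27² = 729 ≡ 16, 27^4 ≡ 16² = 256 ≡ 8, 27^8 ≡ 8² = 64 ≡ 2, 27^16 ≡ 2² = 4. Since 23 = 16 + 4 + 2 + 1, 27^23 ≡ 4·8·16·27: 4·8 = 32 ≡ 1, then 1·16 = 16, then 16·27 = 432 ≡ 29. So 27^23 ≡ 29 (mod 31).
Hence g⁻¹(27) = 29.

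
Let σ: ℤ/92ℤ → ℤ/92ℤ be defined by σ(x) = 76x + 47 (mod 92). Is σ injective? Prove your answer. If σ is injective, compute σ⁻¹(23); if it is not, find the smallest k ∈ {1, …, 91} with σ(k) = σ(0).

We have gcd(76, 92) = 4 > 1. Taking u = 0 and v = 23: σ(0) = 47 and σ(23) = 76·23 + 47 = 1795 ≡ 47 (mod 92).
So σ(0) = σ(23) while 0 ≠ 23, hence σ is not injective.
Since σ is not injective, we find the least positive k with σ(k) = σ(0): this means 76k ≡ 0 (mod 92), i.e. 92 ∣ 76k. Since gcd(76, 92) = 4, dividing through by 4 this holds exactly when 23 ∣ 19k, and as gcd(19, 23) = 1, exactly when 23 ∣ k.
The smallest positive such k is 23.

23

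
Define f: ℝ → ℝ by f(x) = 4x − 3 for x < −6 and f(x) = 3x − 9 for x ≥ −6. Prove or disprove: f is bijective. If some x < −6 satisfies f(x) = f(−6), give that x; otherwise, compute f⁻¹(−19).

Both pieces are strictly increasing (slopes 4 and 3), so each is injective on its own interval.
The left piece maps (−∞, −6) onto (−∞, −27); the right piece maps [−6, ∞) onto [−27, ∞).
Since −27 = −27, the images partition ℝ: f is injective and surjective, hence bijective.
Because the two images are disjoint, no x < −6 has f(x) = f(−6), so we compute f⁻¹(−19): −19 lies in [−27, ∞), so solve 3x − 9 = −19: x = (−19 + 9)/3 = −10/3.

-10/3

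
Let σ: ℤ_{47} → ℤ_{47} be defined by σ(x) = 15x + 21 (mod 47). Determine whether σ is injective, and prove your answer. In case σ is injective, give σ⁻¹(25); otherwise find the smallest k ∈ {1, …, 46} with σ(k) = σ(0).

41

Suppose σ(x_1) = σ(x_2) in ℤ_{47}. Then 15x_1 + 21 ≡ 15x_2 + 21 (mod 47), so 15(x_1 − x_2) ≡ 0 (mod 47).
Since gcd(15, 47) = 1, 15 is invertible modulo 47, therefore x_1 − x_2 ≡ 0 (mod 47), i.e. x_1 = x_2.
So σ is injective.
We now compute 15⁻¹ mod 47 explicitly. Euclid's algorithm: 47 = 3·15 + 2, 15 = 7·2 + 1; back-substituting gives 1 = 22·15 − 7·47, so 15⁻¹ ≡ 22 (mod 47).
Since σ is injective, we compute σ⁻¹(25): solve 15x + 21 ≡ 25 (mod 47), i.e. 15x ≡ 4 (mod 47).
Multiplying by 15⁻¹ = 22 gives x ≡ 22·4 = 88 = 1·47 + 41 ≡ 41 (mod 47).
Check: σ(41) = 15·41 + 21 = 636 = 13·47 + 25 ≡ 25 (mod 47).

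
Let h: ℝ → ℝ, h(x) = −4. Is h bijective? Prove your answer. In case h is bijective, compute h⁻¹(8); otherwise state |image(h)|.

1

Recall that h is injective when h(u) = h(v) forces u = v.
h(0) = −4 = h(1) with 0 ≠ 1, so h is not injective, hence not bijective.
Since h is not bijective, we state |image(h)|: the image of h is {−4}, which has 1 element.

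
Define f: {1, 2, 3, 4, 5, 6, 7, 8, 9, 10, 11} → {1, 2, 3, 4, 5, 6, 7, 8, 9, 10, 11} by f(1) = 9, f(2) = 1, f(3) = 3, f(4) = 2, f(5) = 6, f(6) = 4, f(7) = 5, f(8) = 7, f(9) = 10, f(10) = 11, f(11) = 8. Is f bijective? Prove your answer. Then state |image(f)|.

The values 9, 1, 3, 2, 6, 4, 5, 7, 10, 11, 8 are a permutation of {1, 2, 3, 4, 5, 6, 7, 8, 9, 10, 11}: each element appears exactly once.
So f is injective and surjective, hence bijective.
The image of f is {1, 2, 3, 4, 5, 6, 7, 8, 9, 10, 11}, which has 11 elements.

11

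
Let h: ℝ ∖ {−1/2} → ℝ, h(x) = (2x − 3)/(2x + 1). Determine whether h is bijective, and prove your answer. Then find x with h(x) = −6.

-3/14

If h(x) = 1, cross-multiplying gives 2(2x − 3) = 2(2x + 1), which simplifies to −6 = 2 — false.  So 1 has no preimage and h is not surjective.
Thus h is not bijective.
Solving h(x) = −6: cross-multiplying gives 2x − 3 = −6(2x + 1), which rearranges to 14x = −3, so x = −3/14.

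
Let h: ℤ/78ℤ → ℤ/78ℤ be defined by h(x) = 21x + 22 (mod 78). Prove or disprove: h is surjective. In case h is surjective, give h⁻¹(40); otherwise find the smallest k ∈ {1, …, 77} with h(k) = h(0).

Since gcd(21, 78) = 3, we have 21x ≡ 0 (mod 3) for all x, so h(x) ≡ 1 (mod 3).
But 0 ≢ 1 (mod 3), so 0 ∈ ℤ/78ℤ has no preimage. Therefore h is not surjective.
Since h is not surjective, we find the least positive k with h(k) = h(0): this means 21k ≡ 0 (mod 78), i.e. 78 ∣ 21k. Since gcd(21, 78) = 3, dividing through by 3 this holds exactly when 26 ∣ 7k, and as gcd(7, 26) = 1, exactly when 26 ∣ k.
The smallest positive such k is 26.

26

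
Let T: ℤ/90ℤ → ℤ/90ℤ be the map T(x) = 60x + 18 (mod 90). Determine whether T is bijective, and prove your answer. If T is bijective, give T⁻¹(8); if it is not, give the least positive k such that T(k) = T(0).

Recall that T is injective when T(a) = T(b) forces a = b.
We have gcd(60, 90) = 30 > 1. Taking a = 0 and b = 3: T(0) = 18 and T(3) = 60·3 + 18 = 198 ≡ 18 (mod 90).
So T(0) = T(3) while 0 ≠ 3, so T is not injective, hence not bijective.
Since T is not bijective, we find the least positive k with T(k) = T(0): this means 60k ≡ 0 (mod 90), i.e. 90 ∣ 60k. Since gcd(60, 90) = 30, dividing through by 30 this holds exactly when 3 ∣ 2k, and as gcd(2, 3) = 1, exactly when 3 ∣ k.
The smallest positive such k is 3.

3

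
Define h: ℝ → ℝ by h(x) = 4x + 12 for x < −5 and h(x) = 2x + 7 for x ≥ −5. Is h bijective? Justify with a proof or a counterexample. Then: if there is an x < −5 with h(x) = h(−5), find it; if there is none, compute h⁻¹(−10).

-11/2

Both pieces are strictly increasing (slopes 4 and 2), so each is injective on its own interval.
The left piece maps (−∞, −5) onto (−∞, −8); the right piece maps [−5, ∞) onto [−3, ∞).
The images leave a gap (−8 has no preimage), so h is not surjective, hence not bijective.
Because the two images are disjoint, no x < −5 has h(x) = h(−5), so we compute h⁻¹(−10): −10 lies in (−∞, −8), so solve 4x + 12 = −10: x = (−10 − 12)/4 = −11/2.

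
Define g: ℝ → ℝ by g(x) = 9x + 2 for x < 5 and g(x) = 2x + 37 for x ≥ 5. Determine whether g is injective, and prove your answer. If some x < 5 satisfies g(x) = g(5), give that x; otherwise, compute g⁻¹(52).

15/2

Both pieces are strictly increasing (slopes 9 and 2), so each is injective on its own interval.
The left piece maps (−∞, 5) onto (−∞, 47); the right piece maps [5, ∞) onto [47, ∞).
These images are disjoint, so no value is attained by both pieces. Hence g is injective.
Because the two images are disjoint, no x < 5 has g(x) = g(5), so we compute g⁻¹(52): 52 lies in [47, ∞), so solve 2x + 37 = 52: x = (52 − 37)/2 = 15/2.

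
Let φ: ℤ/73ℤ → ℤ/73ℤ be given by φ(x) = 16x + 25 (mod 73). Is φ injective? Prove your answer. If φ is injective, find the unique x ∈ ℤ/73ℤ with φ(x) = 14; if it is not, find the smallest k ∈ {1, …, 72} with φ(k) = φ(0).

Recall: φ is injective if φ(u) = φ(v) implies u = v.
Suppose φ(u) = φ(v) in ℤ/73ℤ. Then 16u + 25 ≡ 16v + 25 (mod 73), therefore 16(u − v) ≡ 0 (mod 73).
Since gcd(16, 73) = 1, 16 is invertible modulo 73, therefore u − v ≡ 0 (mod 73), i.e. u = v.
Therefore φ is injective.
We now compute 16⁻¹ mod 73 explicitly. Euclid's algorithm: 73 = 4·16 + 9, 16 = 1·9 + 7, 9 = 1·7 + 2, 7 = 3·2 + 1; back-substituting gives 1 = 32·16 − 7·73, so 16⁻¹ ≡ 32 (mod 73).
Since φ is injective, we compute φ⁻¹(14): solve 16x + 25 ≡ 14 (mod 73), i.e. 16x ≡ 62 (mod 73).
Multiplying by 16⁻¹ = 32 gives x ≡ 32·62 = 1984 = 27·73 + 13 ≡ 13 (mod 73).
Check: φ(13) = 16·13 + 25 = 233 = 3·73 + 14 ≡ 14 (mod 73).

13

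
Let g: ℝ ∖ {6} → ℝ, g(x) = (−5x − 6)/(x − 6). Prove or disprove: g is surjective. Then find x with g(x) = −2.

If g(x) = −5, cross-multiplying gives 1(−5x − 6) = −5(x − 6), which simplifies to −6 = 30 — false.  So −5 has no preimage and g is not surjective.
Solving g(x) = −2: cross-multiplying gives −5x − 6 = −2(x − 6), which rearranges to −3x = 18, so x = −6.

-6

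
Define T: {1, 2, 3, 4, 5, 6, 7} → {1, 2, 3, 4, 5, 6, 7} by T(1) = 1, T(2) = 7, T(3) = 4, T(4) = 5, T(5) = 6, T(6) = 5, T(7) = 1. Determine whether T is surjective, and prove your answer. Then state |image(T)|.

No element maps to 2, so T is not surjective.
The image of T is {1, 4, 5, 6, 7}, which has 5 elements.

5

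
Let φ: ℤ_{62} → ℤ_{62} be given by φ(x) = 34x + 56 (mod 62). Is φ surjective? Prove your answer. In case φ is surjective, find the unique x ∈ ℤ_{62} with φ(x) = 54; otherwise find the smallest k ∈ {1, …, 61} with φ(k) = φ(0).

31

Since gcd(34, 62) = 2, we have 34x ≡ 0 (mod 2) for all x, so φ(x) ≡ 0 (mod 2).
But 1 ≢ 0 (mod 2), so 1 ∈ ℤ_{62} has no preimage. So φ is not surjective.
Since φ is not surjective, we find the least positive k with φ(k) = φ(0): this means 34k ≡ 0 (mod 62), i.e. 62 ∣ 34k. Since gcd(34, 62) = 2, dividing through by 2 this holds exactly when 31 ∣ 17k, and as gcd(17, 31) = 1, exactly when 31 ∣ k.
The smallest positive such k is 31.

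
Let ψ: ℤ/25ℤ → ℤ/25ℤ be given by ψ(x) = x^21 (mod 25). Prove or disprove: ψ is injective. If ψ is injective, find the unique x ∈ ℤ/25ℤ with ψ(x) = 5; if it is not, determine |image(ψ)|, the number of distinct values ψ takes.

21

ψ(0) = 0^21 = 0.
ψ(5): Repeated squaring mod 25: 5^1 ≡ 5, 5^2 ≡ 5² = 25 ≡ 0, 5^4 ≡ 0² = 0, 5^8 ≡ 0² = 0, 5^16 ≡ 0² = 0. Since 21 = 16 + 4 + 1, 5^21 ≡ 0·0·5: 0·0 = 0, then 0·5 = 0. So 5^21 ≡ 0 (mod 25).
So ψ(0) = ψ(5) = 0 while 0 ≠ 5, thus ψ is not injective.
Since ψ is not injective, we determine |image(ψ)|. Computing x^21 mod 25 for each x (by repeated squaring, reducing mod 25 at every step), the values ψ(0), ψ(1), …, ψ(24) are: 0, 1, 2, 3, 4, 0, 6, 7, 8, 9, 0, 11, 12, 13, 14, 0, 16, 17, 18, 19, 0, 21, 22, 23, 24.
The distinct values are {0, 1, 2, 3, 4, 6, 7, 8, 9, 11, 12, 13, 14, 16, 17, 18, 19, 21, 22, 23, 24}; there are 21 of them.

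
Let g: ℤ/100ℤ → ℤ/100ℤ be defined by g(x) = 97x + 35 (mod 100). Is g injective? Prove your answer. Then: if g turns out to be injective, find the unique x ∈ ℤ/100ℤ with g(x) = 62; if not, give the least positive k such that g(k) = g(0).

91

By definition, g is injective if g(a) = g(b) implies a = b.
Suppose g(a) = g(b) in ℤ/100ℤ. Then 97a + 35 ≡ 97b + 35 (mod 100), therefore 97(a − b) ≡ 0 (mod 100).
Since gcd(97, 100) = 1, 97 is invertible modulo 100, hence a − b ≡ 0 (mod 100), i.e. a = b.
Hence g is injective.
We now compute 97⁻¹ mod 100 explicitly. Euclid's algorithm: 100 = 1·97 + 3, 97 = 32·3 + 1; back-substituting gives 1 = 33·97 − 32·100, so 97⁻¹ ≡ 33 (mod 100).
Since g is injective, we compute g⁻¹(62): solve 97x + 35 ≡ 62 (mod 100), i.e. 97x ≡ 27 (mod 100).
Multiplying by 97⁻¹ = 33 gives x ≡ 33·27 = 891 = 8·100 + 91 ≡ 91 (mod 100).
Check: g(91) = 97·91 + 35 = 8862 = 88·100 + 62 ≡ 62 (mod 100).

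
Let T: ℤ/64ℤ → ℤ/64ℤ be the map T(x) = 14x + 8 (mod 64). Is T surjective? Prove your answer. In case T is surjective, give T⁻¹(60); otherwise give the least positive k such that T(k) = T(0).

Since gcd(14, 64) = 2, we have 14x ≡ 0 (mod 2) for all x, so T(x) ≡ 0 (mod 2).
But 1 ≢ 0 (mod 2), so 1 ∈ ℤ/64ℤ has no preimage. Thus T is not surjective.
Since T is not surjective, we find the least positive k with T(k) = T(0): this means 14k ≡ 0 (mod 64), i.e. 64 ∣ 14k. Since gcd(14, 64) = 2, dividing through by 2 this holds exactly when 32 ∣ 7k, and as gcd(7, 32) = 1, exactly when 32 ∣ k.
The smallest positive such k is 32.

32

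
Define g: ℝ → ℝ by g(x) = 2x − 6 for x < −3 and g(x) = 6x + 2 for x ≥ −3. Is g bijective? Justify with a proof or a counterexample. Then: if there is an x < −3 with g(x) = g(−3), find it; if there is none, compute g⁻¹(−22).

Both pieces are strictly increasing (slopes 2 and 6), so each is injective on its own interval.
The left piece maps (−∞, −3) onto (−∞, −12); the right piece maps [−3, ∞) onto [−16, ∞).
These images overlap. In particular g(−3) = −16 (right piece), and solving 2x − 6 = −16 on the left piece gives x = −5 < −3.
So g(−5) = g(−3) with −5 ≠ −3, and g is not injective, hence not bijective. This x = −5 is the requested value below −3.

-5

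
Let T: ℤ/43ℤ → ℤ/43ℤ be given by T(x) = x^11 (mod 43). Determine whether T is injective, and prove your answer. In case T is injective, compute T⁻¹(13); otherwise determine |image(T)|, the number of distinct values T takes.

40

Since 43 is prime, the nonzero elements of ℤ/43ℤ form a cyclic group of order 42.
As gcd(11, 42) = 1, raising to the 11th power is a bijection on this group: if s^11 ≡ t^11 then (st^{−1})^11 = 1, and the only element of order dividing gcd(11, 42) = 1 is 1, so s = t.
With T(0) = 0 this makes T injective on all of ℤ/43ℤ, hence bijective (finite equal-size domain and codomain). In particular T is injective.
Since T is injective, we find the preimage of 13. The inverse of x ↦ x^11 on (ℤ/43ℤ)^× is x ↦ x^23, because 11·23 = 253 = 6·42 + 1 ≡ 1 (mod 42) and x^{42} = 1 for x ≠ 0 (Fermat). So T⁻¹(13) = 13^23 mod 43.
Repeated squaring mod 43: 13^1 ≡ 13, 13^2 ≡ 13² = 169 ≡ 40, 13^4 ≡ 40² = 1600 ≡ 9, 13^8 ≡ 9² = 81 ≡ 38, 13^16 ≡ 38² = 1444 ≡ 25. Since 23 = 16 + 4 + 2 + 1, 13^23 ≡ 25·9·40·13: 25·9 = 225 ≡ 10, then 10·40 = 400 ≡ 13, then 13·13 = 169 ≡ 40. So 13^23 ≡ 40 (mod 43).
Hence T⁻¹(13) = 40.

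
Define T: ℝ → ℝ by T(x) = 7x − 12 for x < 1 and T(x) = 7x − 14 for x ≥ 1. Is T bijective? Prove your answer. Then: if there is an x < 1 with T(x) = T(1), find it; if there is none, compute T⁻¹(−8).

5/7

Both pieces are strictly increasing (slopes 7 and 7), so each is injective on its own interval.
The left piece maps (−∞, 1) onto (−∞, −5); the right piece maps [1, ∞) onto [−7, ∞).
These images overlap. In particular T(1) = −7 (right piece), and solving 7x − 12 = −7 on the left piece gives x = 5/7 < 1.
So T(5/7) = T(1) with 5/7 ≠ 1, and T is not injective, hence not bijective. This x = 5/7 is the requested value below 1.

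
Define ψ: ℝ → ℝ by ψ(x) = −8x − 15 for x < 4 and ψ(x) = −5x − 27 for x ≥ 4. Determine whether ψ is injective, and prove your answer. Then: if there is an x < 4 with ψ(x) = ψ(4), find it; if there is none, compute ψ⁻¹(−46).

Both pieces are strictly decreasing (slopes −8 and −5), so each is injective on its own interval.
The left piece maps (−∞, 4) onto (−47, ∞); the right piece maps [4, ∞) onto (−∞, −47].
These images are disjoint, so no value is attained by both pieces. Therefore ψ is injective.
Because the two images are disjoint, no x < 4 has ψ(x) = ψ(4), so we compute ψ⁻¹(−46): −46 lies in (−47, ∞), so solve −8x − 15 = −46: x = (−46 + 15)/(−8) = 31/8.

31/8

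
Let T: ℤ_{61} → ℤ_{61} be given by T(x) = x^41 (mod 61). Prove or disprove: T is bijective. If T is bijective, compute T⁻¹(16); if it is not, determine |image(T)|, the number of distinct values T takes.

25

Since 61 is prime, the nonzero elements of ℤ_{61} form a cyclic group of order 60.
As gcd(41, 60) = 1, raising to the 41st power is a bijection on this group: if s^41 ≡ t^41 then (st^{−1})^41 = 1, and the only element of order dividing gcd(41, 60) = 1 is 1, so s = t.
With T(0) = 0 this makes T injective on all of ℤ_{61}, hence bijective (finite equal-size domain and codomain). In particular T is bijective.
Since T is bijective, we find the preimage of 16. The inverse of x ↦ x^41 on (ℤ_{61})^× is x ↦ x^41, because 41·41 = 1681 = 28·60 + 1 ≡ 1 (mod 60) and x^{60} = 1 for x ≠ 0 (Fermat). So T⁻¹(16) = 16^41 mod 61.
Repeated squaring mod 61: 16^1 ≡ 16, 16^2 ≡ 16² = 256 ≡ 12, 16^4 ≡ 12² = 144 ≡ 22, 16^8 ≡ 22² = 484 ≡ 57, 16^16 ≡ 57² = 3249 ≡ 16, 16^32 ≡ 16² = 256 ≡ 12. Since 41 = 32 + 8 + 1, 16^41 ≡ 12·57·16: 12·57 = 684 ≡ 13, then 13·16 = 208 ≡ 25. So 16^41 ≡ 25 (mod 61).
Hence T⁻¹(16) = 25.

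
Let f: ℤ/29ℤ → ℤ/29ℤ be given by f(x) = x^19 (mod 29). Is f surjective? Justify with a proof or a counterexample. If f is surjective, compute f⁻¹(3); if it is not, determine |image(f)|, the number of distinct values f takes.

27

Since 29 is prime, the nonzero elements of ℤ/29ℤ form a cyclic group of order 28.
As gcd(19, 28) = 1, raising to the 19th power is a bijection on this group: if s^19 ≡ t^19 then (st^{−1})^19 = 1, and the only element of order dividing gcd(19, 28) = 1 is 1, so s = t.
With f(0) = 0 this makes f injective on all of ℤ/29ℤ, hence bijective (finite equal-size domain and codomain). In particular f is surjective.
Since f is surjective, we find the preimage of 3. The inverse of x ↦ x^19 on (ℤ/29ℤ)^× is x ↦ x^3, because 19·3 = 57 = 2·28 + 1 ≡ 1 (mod 28) and x^{28} = 1 for x ≠ 0 (Fermat). So f⁻¹(3) = 3^3 mod 29.
Repeated squaring mod 29: 3^1 ≡ 3, 3^2 ≡ 3² = 9. Since 3 = 2 + 1, 3^3 ≡ 9·3: 9·3 = 27. So 3^3 ≡ 27 (mod 29).
Hence f⁻¹(3) = 27.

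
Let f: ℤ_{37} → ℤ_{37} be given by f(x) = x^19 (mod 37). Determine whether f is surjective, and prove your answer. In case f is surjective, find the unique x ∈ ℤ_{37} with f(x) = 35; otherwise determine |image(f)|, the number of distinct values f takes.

Since 37 is prime, the nonzero elements of ℤ_{37} form a cyclic group of order 36.
As gcd(19, 36) = 1, raising to the 19th power is a bijection on this group: if x_1^19 ≡ x_2^19 then (x_1x_2^{−1})^19 = 1, and the only element of order dividing gcd(19, 36) = 1 is 1, so x_1 = x_2.
With f(0) = 0 this makes f injective on all of ℤ_{37}, hence bijective (finite equal-size domain and codomain). In particular f is surjective.
Since f is surjective, we find the preimage of 35. The inverse of x ↦ x^19 on (ℤ_{37})^× is x ↦ x^19, because 19·19 = 361 = 10·36 + 1 ≡ 1 (mod 36) and x^{36} = 1 for x ≠ 0 (Fermat). So f⁻¹(35) = 35^19 mod 37.
Repeated squaring mod 37: 35^1 ≡ 35, 35^2 ≡ 35² = 1225 ≡ 4, 35^4 ≡ 4² = 16, 35^8 ≡ 16² = 256 ≡ 34, 35^16 ≡ 34² = 1156 ≡ 9. Since 19 = 16 + 2 + 1, 35^19 ≡ 9·4·35: 9·4 = 36, then 36·35 = 1260 ≡ 2. So 35^19 ≡ 2 (mod 37).
Hence f⁻¹(35) = 2.

2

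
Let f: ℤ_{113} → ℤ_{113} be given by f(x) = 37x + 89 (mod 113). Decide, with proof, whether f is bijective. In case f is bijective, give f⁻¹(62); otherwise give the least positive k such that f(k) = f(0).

If f(x_1) = f(x_2), then 37x_1 ≡ 37x_2 (mod 113). Because gcd(37, 113) = 1, we may cancel 37 to get x_1 ≡ x_2 (mod 113).
We now compute 37⁻¹ mod 113 explicitly. Euclid's algorithm: 113 = 3·37 + 2, 37 = 18·2 + 1; back-substituting gives 1 = 55·37 − 18·113, so 37⁻¹ ≡ 55 (mod 113).
Then y ↦ 55(y − 89) is a two-sided inverse to f, so every y ∈ ℤ_{113} has a preimage.
So f is bijective.
Since f is bijective, we find f⁻¹(62): we need 37x ≡ 62 − 89 ≡ 86 (mod 113). Using 37⁻¹ = 55: x ≡ 55·86 = 4730 = 41·113 + 97, so x = 97.
Check: f(97) = 37·97 + 89 = 3678 = 32·113 + 62 ≡ 62 (mod 113).

97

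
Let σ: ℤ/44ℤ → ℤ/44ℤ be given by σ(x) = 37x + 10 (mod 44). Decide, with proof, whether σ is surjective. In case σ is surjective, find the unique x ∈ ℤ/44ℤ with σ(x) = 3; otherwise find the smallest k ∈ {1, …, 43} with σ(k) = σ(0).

1

Since gcd(37, 44) = 1, 37 is invertible modulo 44. Euclid's algorithm: 44 = 1·37 + 7, 37 = 5·7 + 2, 7 = 3·2 + 1; back-substituting gives 1 = 25·37 − 21·44, so 37⁻¹ ≡ 25 (mod 44).
For any y ∈ ℤ/44ℤ, x = 25(y − 10) mod 44 satisfies σ(x) = 37·25(y − 10) + 10 ≡ y (since 37·25 ≡ 1 mod 44). So every y has a preimage.
Therefore σ is surjective.
Since σ is surjective, we compute σ⁻¹(3): solve 37x + 10 ≡ 3 (mod 44), i.e. 37x ≡ 37 (mod 44).
Multiplying by 37⁻¹ = 25 gives x ≡ 25·37 = 925 = 21·44 + 1 ≡ 1 (mod 44).
Check: σ(1) = 37·1 + 10 = 47 = 1·44 + 3 ≡ 3 (mod 44).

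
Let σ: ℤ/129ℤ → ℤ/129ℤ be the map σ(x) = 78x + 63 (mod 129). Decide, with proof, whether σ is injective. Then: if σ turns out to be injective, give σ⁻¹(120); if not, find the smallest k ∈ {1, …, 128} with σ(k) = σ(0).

We have gcd(78, 129) = 3 > 1. Taking a = 0 and b = 43: σ(0) = 63 and σ(43) = 78·43 + 63 = 3417 ≡ 63 (mod 129).
So σ(0) = σ(43) while 0 ≠ 43, therefore σ is not injective.
Since σ is not injective, we find the least positive k with σ(k) = σ(0): this means 78k ≡ 0 (mod 129), i.e. 129 ∣ 78k. Since gcd(78, 129) = 3, dividing through by 3 this holds exactly when 43 ∣ 26k, and as gcd(26, 43) = 1, exactly when 43 ∣ k.
The smallest positive such k is 43.

43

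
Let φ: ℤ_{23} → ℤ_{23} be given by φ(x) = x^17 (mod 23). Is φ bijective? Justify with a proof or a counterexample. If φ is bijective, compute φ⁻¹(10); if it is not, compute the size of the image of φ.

15

Since 23 is prime, the nonzero elements of ℤ_{23} form a cyclic group of order 22.
As gcd(17, 22) = 1, raising to the 17th power is a bijection on this group: if x_1^17 ≡ x_2^17 then (x_1x_2^{−1})^17 = 1, and the only element of order dividing gcd(17, 22) = 1 is 1, so x_1 = x_2.
With φ(0) = 0 this makes φ injective on all of ℤ_{23}, hence bijective (finite equal-size domain and codomain). In particular φ is bijective.
Since φ is bijective, we find the preimage of 10. The inverse of x ↦ x^17 on (ℤ_{23})^× is x ↦ x^13, because 17·13 = 221 = 10·22 + 1 ≡ 1 (mod 22) and x^{22} = 1 for x ≠ 0 (Fermat). So φ⁻¹(10) = 10^13 mod 23.
Repeated squaring mod 23: 10^1 ≡ 10, 10^2 ≡ 10² = 100 ≡ 8, 10^4 ≡ 8² = 64 ≡ 18, 10^8 ≡ 18² = 324 ≡ 2. Since 13 = 8 + 4 + 1, 10^13 ≡ 2·18·10: 2·18 = 36 ≡ 13, then 13·10 = 130 ≡ 15. So 10^13 ≡ 15 (mod 23).
Hence φ⁻¹(10) = 15.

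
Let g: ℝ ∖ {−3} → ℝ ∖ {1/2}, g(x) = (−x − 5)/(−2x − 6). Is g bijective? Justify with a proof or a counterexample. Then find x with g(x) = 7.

Suppose g(u) = g(v). Cross-multiplying: (−u − 5)(−2v − 6) = (−v − 5)(−2u − 6).
Expanding both sides and cancelling the symmetric terms leaves −4·(u − v) = 0. Since −4 ≠ 0, u = v. So g is injective.
For any y ≠ 1/2, solving y(−2x − 6) = −x − 5 for x gives a well-defined x ≠ −3. So g is surjective.
So g is bijective.
Solving g(x) = 7: cross-multiplying gives −x − 5 = 7(−2x − 6), which rearranges to 13x = −37, so x = −37/13.

-37/13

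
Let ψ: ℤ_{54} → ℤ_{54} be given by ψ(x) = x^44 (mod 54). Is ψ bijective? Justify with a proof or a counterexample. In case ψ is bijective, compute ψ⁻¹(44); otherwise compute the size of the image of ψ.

ψ(0) = 0^44 = 0.
ψ(6): Repeated squaring mod 54: 6^1 ≡ 6, 6^2 ≡ 6² = 36, 6^4 ≡ 36² = 1296 ≡ 0, 6^8 ≡ 0² = 0, 6^16 ≡ 0² = 0, 6^32 ≡ 0² = 0. Since 44 = 32 + 8 + 4, 6^44 ≡ 0·0·0: 0·0 = 0, then 0·0 = 0. So 6^44 ≡ 0 (mod 54).
So ψ(0) = ψ(6) = 0 while 0 ≠ 6, therefore ψ is not injective, hence not bijective.
Since ψ is not bijective, we determine |image(ψ)|. Computing x^44 mod 54 for each x (by repeated squaring, reducing mod 54 at every step), the values ψ(0), ψ(1), …, ψ(53) are: 0, 1, 40, 27, 34, 43, 0, 31, 10, 27, 46, 49, 0, 25, 52, 27, 22, 19, 0, 37, 4, 27, 16, 7, 0, 13, 28, 27, 28, 13, 0, 7, 16, 27, 4, 37, 0, 19, 22, 27, 52, 25, 0, 49, 46, 27, 10, 31, 0, 43, 34, 27, 40, 1.
The distinct values are {0, 1, 4, 7, 10, 13, 16, 19, 22, 25, 27, 28, 31, 34, 37, 40, 43, 46, 49, 52}; there are 20 of them.

20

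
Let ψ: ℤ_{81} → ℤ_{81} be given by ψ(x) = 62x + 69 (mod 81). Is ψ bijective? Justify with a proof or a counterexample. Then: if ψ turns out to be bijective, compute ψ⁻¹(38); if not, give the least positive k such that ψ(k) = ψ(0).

Suppose ψ(s) = ψ(t) in ℤ_{81}. Then 62s + 69 ≡ 62t + 69 (mod 81), hence 62(s − t) ≡ 0 (mod 81).
Since gcd(62, 81) = 1, 62 is invertible modulo 81, thus s − t ≡ 0 (mod 81), i.e. s = t.
We now compute 62⁻¹ mod 81 explicitly. Euclid's algorithm: 81 = 1·62 + 19, 62 = 3·19 + 5, 19 = 3·5 + 4, 5 = 1·4 + 1; back-substituting gives 1 = 17·62 − 13·81, so 62⁻¹ ≡ 17 (mod 81).
For any y ∈ ℤ_{81}, x = 17(y − 69) mod 81 satisfies ψ(x) = 62·17(y − 69) + 69 ≡ y (since 62·17 ≡ 1 mod 81). So every y has a preimage.
Hence ψ is bijective.
Since ψ is bijective, we find ψ⁻¹(38): we need 62x ≡ 38 − 69 ≡ 50 (mod 81). Using 62⁻¹ = 17: x ≡ 17·50 = 850 = 10·81 + 40, so x = 40.
Check: ψ(40) = 62·40 + 69 = 2549 = 31·81 + 38 ≡ 38 (mod 81).

40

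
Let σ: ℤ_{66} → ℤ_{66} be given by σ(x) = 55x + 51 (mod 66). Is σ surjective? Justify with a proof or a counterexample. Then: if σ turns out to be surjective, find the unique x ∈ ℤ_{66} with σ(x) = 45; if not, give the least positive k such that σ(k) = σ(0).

Since gcd(55, 66) = 11, we have 55x ≡ 0 (mod 11) for all x, so σ(x) ≡ 7 (mod 11).
But 0 ≢ 7 (mod 11), so 0 ∈ ℤ_{66} has no preimage. So σ is not surjective.
Since σ is not surjective, we find the least positive k with σ(k) = σ(0): this means 55k ≡ 0 (mod 66), i.e. 66 ∣ 55k. Since gcd(55, 66) = 11, dividing through by 11 this holds exactly when 6 ∣ 5k, and as gcd(5, 6) = 1, exactly when 6 ∣ k.
The smallest positive such k is 6.

6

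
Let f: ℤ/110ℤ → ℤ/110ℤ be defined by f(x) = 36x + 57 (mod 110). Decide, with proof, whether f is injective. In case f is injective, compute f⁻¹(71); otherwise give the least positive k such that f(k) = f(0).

55

We have gcd(36, 110) = 2 > 1. Taking x_1 = 0 and x_2 = 55: f(0) = 57 and f(55) = 36·55 + 57 = 2037 ≡ 57 (mod 110).
So f(0) = f(55) while 0 ≠ 55, hence f is not injective.
Since f is not injective, we find the least positive k with f(k) = f(0): this means 36k ≡ 0 (mod 110), i.e. 110 ∣ 36k. Since gcd(36, 110) = 2, dividing through by 2 this holds exactly when 55 ∣ 18k, and as gcd(18, 55) = 1, exactly when 55 ∣ k.
The smallest positive such k is 55.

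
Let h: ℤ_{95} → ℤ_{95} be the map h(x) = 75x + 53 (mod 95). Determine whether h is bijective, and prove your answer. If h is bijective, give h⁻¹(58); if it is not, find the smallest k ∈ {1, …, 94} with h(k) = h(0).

We have gcd(75, 95) = 5 > 1. Taking x_1 = 0 and x_2 = 19: h(0) = 53 and h(19) = 75·19 + 53 = 1478 ≡ 53 (mod 95).
So h(0) = h(19) while 0 ≠ 19, thus h is not injective, hence not bijective.
Since h is not bijective, we find the least positive k with h(k) = h(0): this means 75k ≡ 0 (mod 95), i.e. 95 ∣ 75k. Since gcd(75, 95) = 5, dividing through by 5 this holds exactly when 19 ∣ 15k, and as gcd(15, 19) = 1, exactly when 19 ∣ k.
The smallest positive such k is 19.

19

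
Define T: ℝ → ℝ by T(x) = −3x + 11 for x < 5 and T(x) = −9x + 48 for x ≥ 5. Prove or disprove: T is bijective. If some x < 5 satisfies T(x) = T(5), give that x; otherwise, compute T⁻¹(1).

8/3

Both pieces are strictly decreasing (slopes −3 and −9), so each is injective on its own interval.
The left piece maps (−∞, 5) onto (−4, ∞); the right piece maps [5, ∞) onto (−∞, 3].
These images overlap. In particular T(5) = 3 (right piece), and solving −3x + 11 = 3 on the left piece gives x = 8/3 < 5.
So T(8/3) = T(5) with 8/3 ≠ 5, and T is not injective, hence not bijective. This x = 8/3 is the requested value below 5.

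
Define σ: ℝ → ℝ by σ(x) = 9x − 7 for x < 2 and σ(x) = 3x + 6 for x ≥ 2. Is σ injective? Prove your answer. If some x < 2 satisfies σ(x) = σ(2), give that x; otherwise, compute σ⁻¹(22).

Both pieces are strictly increasing (slopes 9 and 3), so each is injective on its own interval.
The left piece maps (−∞, 2) onto (−∞, 11); the right piece maps [2, ∞) onto [12, ∞).
These images are disjoint, so no value is attained by both pieces. So σ is injective.
Because the two images are disjoint, no x < 2 has σ(x) = σ(2), so we compute σ⁻¹(22): 22 lies in [12, ∞), so solve 3x + 6 = 22: x = (22 − 6)/3 = 16/3.

16/3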